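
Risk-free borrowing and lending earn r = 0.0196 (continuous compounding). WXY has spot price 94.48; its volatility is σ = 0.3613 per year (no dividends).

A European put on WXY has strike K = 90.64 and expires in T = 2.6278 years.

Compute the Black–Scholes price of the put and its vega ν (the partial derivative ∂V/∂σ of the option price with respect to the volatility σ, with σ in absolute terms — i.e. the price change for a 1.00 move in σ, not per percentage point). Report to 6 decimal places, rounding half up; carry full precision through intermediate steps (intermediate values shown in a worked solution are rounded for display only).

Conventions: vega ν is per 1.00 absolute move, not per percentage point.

price = 16.856699
ν = 55.176650

σ√T = 0.3613·√2.6278 = 0.585685
d₁ = (ln(S/K) + (r+σ²/2)T) / (σ√T) = (ln(94.48/90.64) + (0.0196+0.3613²/2)·2.6278) / 0.585685 = (0.041493 + 0.223018) / 0.585685 = 0.451627
d₂ = d₁ − σ√T = 0.451627 − 0.585685 = -0.134058
e^{−rT} = 0.949799
N(−d₁) = 0.325769,  N(−d₂) = 0.553322
Put price V = K·e^{−rT}·N(−d₂) − S·N(−d₁) = 47.635356 − 30.778657 = 16.856699
φ(d₁) = (1/√(2π))·e^{−d₁²/2} = 0.360263
ν = S·φ(d₁)·√T = 55.176650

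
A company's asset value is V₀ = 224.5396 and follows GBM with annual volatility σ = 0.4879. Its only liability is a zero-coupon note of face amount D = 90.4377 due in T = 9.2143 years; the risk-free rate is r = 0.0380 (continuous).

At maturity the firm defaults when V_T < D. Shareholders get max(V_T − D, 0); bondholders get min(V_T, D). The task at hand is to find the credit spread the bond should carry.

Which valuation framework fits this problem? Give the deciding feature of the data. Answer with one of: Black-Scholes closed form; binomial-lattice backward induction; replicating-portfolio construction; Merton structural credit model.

Key observation: assets follow a GBM and default happens iff V_T < 90.4377; valuing claims on that split (equity as a call, risky debt as the residual) is the structural model's definition.

framework: Merton structural credit model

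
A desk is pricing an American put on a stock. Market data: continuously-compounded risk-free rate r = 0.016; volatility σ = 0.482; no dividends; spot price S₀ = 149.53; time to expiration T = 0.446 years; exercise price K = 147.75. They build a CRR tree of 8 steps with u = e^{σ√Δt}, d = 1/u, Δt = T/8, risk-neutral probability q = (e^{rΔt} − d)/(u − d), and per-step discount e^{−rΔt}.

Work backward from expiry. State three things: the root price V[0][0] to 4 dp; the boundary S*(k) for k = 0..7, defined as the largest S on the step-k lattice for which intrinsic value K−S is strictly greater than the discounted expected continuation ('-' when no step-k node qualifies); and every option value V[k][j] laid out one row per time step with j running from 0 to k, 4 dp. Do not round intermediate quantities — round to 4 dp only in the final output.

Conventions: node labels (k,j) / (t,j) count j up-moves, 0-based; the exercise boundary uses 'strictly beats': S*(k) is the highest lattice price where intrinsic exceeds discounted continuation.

price = 17.2749
boundary = - - - - 94.8473 106.2798 94.8473 106.2798
tree:
17.2749
24.0618 9.8207
32.4850 14.8156 4.3294
42.3053 21.7132 7.2347 1.1327
52.9027 30.6949 11.8462 2.1614 0.0000
63.1054 41.4702 18.8665 4.1245 0.0000 0.0000
72.2106 52.9027 28.8670 7.8705 0.0000 0.0000 0.0000
80.3364 63.1054 41.4702 15.0188 0.0000 0.0000 0.0000 0.0000
87.5881 72.2106 52.9027 28.6596 0.0000 0.0000 0.0000 0.0000 0.0000

Δt=0.05575  u=1.12054  d=0.89243  q=0.47549  discount=0.99911
step 8 (expiry): payoffs max(K−S,0) = 87.5881 72.2106 52.9027 28.6596 0.0000 0.0000 0.0000 0.0000 0.0000
step 7: (k=7,j=0): S=67.4136, K−S=80.3364, hold=80.2046 ⇒ V=80.3364 exercise | (k=7,j=1): S=84.6446, K−S=63.1054, hold=62.9737 ⇒ V=63.1054 exercise | (k=7,j=2): S=106.2798, K−S=41.4702, hold=41.3384 ⇒ V=41.4702 exercise | (k=7,j=3): S=133.4451, K−S=14.3049, hold=15.0188 ⇒ V=15.0188 continue | (k=7,j=4): S=167.5537, K−S=0.0000, hold=0.0000 ⇒ V=0.0000 continue | (k=7,j=5): S=210.3806, K−S=0.0000, hold=0.0000 ⇒ V=0.0000 continue | (k=7,j=6): S=264.1541, K−S=0.0000, hold=0.0000 ⇒ V=0.0000 continue | (k=7,j=7): S=331.6721, K−S=0.0000, hold=0.0000 ⇒ V=0.0000 continue  boundary S*=106.2798
step 6: (k=6,j=0): S=75.5394, K−S=72.2106, hold=72.0789 ⇒ V=72.2106 exercise | (k=6,j=1): S=94.8473, K−S=52.9027, hold=52.7709 ⇒ V=52.9027 exercise | (k=6,j=2): S=119.0904, K−S=28.6596, hold=28.8670 ⇒ V=28.8670 continue | (k=6,j=3): S=149.5300, K−S=0.0000, hold=7.8705 ⇒ V=7.8705 continue | (k=6,j=4): S=187.7500, K−S=0.0000, hold=0.0000 ⇒ V=0.0000 continue | (k=6,j=5): S=235.7391, K−S=0.0000, hold=0.0000 ⇒ V=0.0000 continue | (k=6,j=6): S=295.9942, K−S=0.0000, hold=0.0000 ⇒ V=0.0000 continue  boundary S*=94.8473
step 5: (k=5,j=0): S=84.6446, K−S=63.1054, hold=62.9737 ⇒ V=63.1054 exercise | (k=5,j=1): S=106.2798, K−S=41.4702, hold=41.4370 ⇒ V=41.4702 exercise | (k=5,j=2): S=133.4451, K−S=14.3049, hold=18.8665 ⇒ V=18.8665 continue | (k=5,j=3): S=167.5537, K−S=0.0000, hold=4.1245 ⇒ V=4.1245 continue | (k=5,j=4): S=210.3806, K−S=0.0000, hold=0.0000 ⇒ V=0.0000 continue | (k=5,j=5): S=264.1541, K−S=0.0000, hold=0.0000 ⇒ V=0.0000 continue  boundary S*=106.2798
step 4: (k=4,j=0): S=94.8473, K−S=52.9027, hold=52.7709 ⇒ V=52.9027 exercise | (k=4,j=1): S=119.0904, K−S=28.6596, hold=30.6949 ⇒ V=30.6949 continue | (k=4,j=2): S=149.5300, K−S=0.0000, hold=11.8462 ⇒ V=11.8462 continue | (k=4,j=3): S=187.7500, K−S=0.0000, hold=2.1614 ⇒ V=2.1614 continue | (k=4,j=4): S=235.7391, K−S=0.0000, hold=0.0000 ⇒ V=0.0000 continue  boundary S*=94.8473
step 3: (k=3,j=0): S=106.2798, K−S=41.4702, hold=42.3053 ⇒ V=42.3053 continue | (k=3,j=1): S=133.4451, K−S=14.3049, hold=21.7132 ⇒ V=21.7132 continue | (k=3,j=2): S=167.5537, K−S=0.0000, hold=7.2347 ⇒ V=7.2347 continue | (k=3,j=3): S=210.3806, K−S=0.0000, hold=1.1327 ⇒ V=1.1327 continue  boundary S*=-
step 2: (k=2,j=0): S=119.0904, K−S=28.6596, hold=32.4850 ⇒ V=32.4850 continue | (k=2,j=1): S=149.5300, K−S=0.0000, hold=14.8156 ⇒ V=14.8156 continue | (k=2,j=2): S=187.7500, K−S=0.0000, hold=4.3294 ⇒ V=4.3294 continue  boundary S*=-
step 1: (k=1,j=0): S=133.4451, K−S=14.3049, hold=24.0618 ⇒ V=24.0618 continue | (k=1,j=1): S=167.5537, K−S=0.0000, hold=9.8207 ⇒ V=9.8207 continue  boundary S*=-
step 0: (k=0,j=0): S=149.5300, K−S=0.0000, hold=17.2749 ⇒ V=17.2749 continue  boundary S*=-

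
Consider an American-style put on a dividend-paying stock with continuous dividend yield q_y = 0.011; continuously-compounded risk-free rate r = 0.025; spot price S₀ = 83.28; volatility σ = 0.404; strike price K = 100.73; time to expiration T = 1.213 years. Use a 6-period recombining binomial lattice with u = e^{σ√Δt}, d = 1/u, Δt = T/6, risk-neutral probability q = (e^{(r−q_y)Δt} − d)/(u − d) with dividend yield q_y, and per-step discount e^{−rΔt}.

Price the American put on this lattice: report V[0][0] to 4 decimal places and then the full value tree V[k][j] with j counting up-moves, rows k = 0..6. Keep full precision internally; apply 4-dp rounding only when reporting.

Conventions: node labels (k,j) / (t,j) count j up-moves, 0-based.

params: Δt=0.20217 u=1.19919 d=0.83389 q=0.46247 e^(-rΔt)=0.99496
t_6 payoffs: 72.7271 60.4600 42.8190 17.4500 0.0000 0.0000 0.0000
k=5: node(5,0) S=33.5809 payoff=67.1491 vs cont=66.7159 → 67.1491 [stop]  node(5,1) S=48.2916 payoff=52.4384 vs cont=52.0379 → 52.4384 [stop]  node(5,2) S=69.4466 payoff=31.2834 vs cont=30.9298 → 31.2834 [stop]  node(5,3) S=99.8689 payoff=0.8611 vs cont=9.3326 → 9.3326 [wait]  node(5,4) S=143.6183 payoff=0.0000 vs cont=0.0000 → 0.0000 [wait]  node(5,5) S=206.5330 payoff=0.0000 vs cont=0.0000 → 0.0000 [wait]
k=4: node(4,0) S=40.2700 payoff=60.4600 vs cont=60.0416 → 60.4600 [stop]  node(4,1) S=57.9110 payoff=42.8190 vs cont=42.4398 → 42.8190 [stop]  node(4,2) S=83.2800 payoff=17.4500 vs cont=21.0253 → 21.0253 [wait]  node(4,3) S=119.7623 payoff=0.0000 vs cont=4.9913 → 4.9913 [wait]  node(4,4) S=172.2264 payoff=0.0000 vs cont=0.0000 → 0.0000 [wait]
k=3: node(3,0) S=48.2916 payoff=52.4384 vs cont=52.0379 → 52.4384 [stop]  node(3,1) S=69.4466 payoff=31.2834 vs cont=32.5750 → 32.5750 [wait]  node(3,2) S=99.8689 payoff=0.8611 vs cont=13.5414 → 13.5414 [wait]  node(3,3) S=143.6183 payoff=0.0000 vs cont=2.6694 → 2.6694 [wait]
k=2: node(2,0) S=57.9110 payoff=42.8190 vs cont=43.0341 → 43.0341 [wait]  node(2,1) S=83.2800 payoff=17.4500 vs cont=23.6526 → 23.6526 [wait]  node(2,2) S=119.7623 payoff=0.0000 vs cont=8.4705 → 8.4705 [wait]
k=1: node(1,0) S=69.4466 payoff=31.2834 vs cont=33.8990 → 33.8990 [wait]  node(1,1) S=99.8689 payoff=0.8611 vs cont=16.5475 → 16.5475 [wait]
k=0: node(0,0) S=83.2800 payoff=17.4500 vs cont=25.7440 → 25.7440 [wait]

price = 25.7440
tree:
25.7440
33.8990 16.5475
43.0341 23.6526 8.4705
52.4384 32.5750 13.5414 2.6694
60.4600 42.8190 21.0253 4.9913 0.0000
67.1491 52.4384 31.2834 9.3326 0.0000 0.0000
72.7271 60.4600 42.8190 17.4500 0.0000 0.0000 0.0000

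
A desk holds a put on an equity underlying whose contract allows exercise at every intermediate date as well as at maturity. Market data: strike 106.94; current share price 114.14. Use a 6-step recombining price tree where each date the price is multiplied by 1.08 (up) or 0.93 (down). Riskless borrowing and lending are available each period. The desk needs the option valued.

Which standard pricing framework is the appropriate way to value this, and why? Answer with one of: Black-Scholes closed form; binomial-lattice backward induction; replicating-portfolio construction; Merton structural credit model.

Key observation: the put (strike 106.94 on spot 114.14) is American-style on a 6-step discrete price model, so the early-exercise decision at every node requires stepwise backward valuation — a closed form cannot price the exercise right.

framework: binomial-lattice backward induction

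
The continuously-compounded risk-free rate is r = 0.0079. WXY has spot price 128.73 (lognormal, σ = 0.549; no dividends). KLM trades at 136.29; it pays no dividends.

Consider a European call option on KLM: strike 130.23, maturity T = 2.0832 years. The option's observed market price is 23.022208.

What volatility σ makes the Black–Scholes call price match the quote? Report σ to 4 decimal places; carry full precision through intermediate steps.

At σ = 0.2463 the Black–Scholes value reproduces the quote:
σ√T = 0.2463·√2.0832 = 0.355492
d₁ = (ln(S/K) + (r+σ²/2)T) / (σ√T) = (ln(136.29/130.23) + (0.0079+0.2463²/2)·2.0832) / 0.355492 = (0.045483 + 0.079645) / 0.355492 = 0.351984
d₂ = d₁ − σ√T = 0.351984 − 0.355492 = -0.003508
e^{−rT} = 0.983677
N(d₁) = 0.637575,  N(d₂) = 0.498600
V = S·N(d₁) − K·e^{−rT}·N(d₂) = 86.895067 − 63.872859 = 23.022208 (equal to the quote); since ∂V/∂σ > 0 for all σ, the implied volatility is unique

sigma = 0.2463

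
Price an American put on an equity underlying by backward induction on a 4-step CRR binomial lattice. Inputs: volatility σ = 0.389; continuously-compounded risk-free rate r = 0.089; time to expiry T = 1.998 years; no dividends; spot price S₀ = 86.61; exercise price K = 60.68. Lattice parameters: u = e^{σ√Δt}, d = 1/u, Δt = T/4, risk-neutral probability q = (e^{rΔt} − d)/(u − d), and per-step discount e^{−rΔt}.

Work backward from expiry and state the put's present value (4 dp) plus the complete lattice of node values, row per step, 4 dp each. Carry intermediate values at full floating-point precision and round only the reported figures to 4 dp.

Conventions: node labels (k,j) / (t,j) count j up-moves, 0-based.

params: Δt=0.49950 u=1.31643 d=0.75963 q=0.51334 e^(-rΔt)=0.95652
t_4 payoffs: 31.8416 10.7031 0.0000 0.0000 0.0000
k=3: node(3,0) S=37.9638 payoff=22.7162 vs cont=20.0777 → 22.7162 [stop]  node(3,1) S=65.7913 payoff=0.0000 vs cont=4.9823 → 4.9823 [wait]  node(3,2) S=114.0164 payoff=0.0000 vs cont=0.0000 → 0.0000 [wait]  node(3,3) S=197.5904 payoff=0.0000 vs cont=0.0000 → 0.0000 [wait]
k=2: node(2,0) S=49.9769 payoff=10.7031 vs cont=13.0208 → 13.0208 [wait]  node(2,1) S=86.6100 payoff=0.0000 vs cont=2.3193 → 2.3193 [wait]  node(2,2) S=150.0951 payoff=0.0000 vs cont=0.0000 → 0.0000 [wait]
k=1: node(1,0) S=65.7913 payoff=0.0000 vs cont=7.2000 → 7.2000 [wait]  node(1,1) S=114.0164 payoff=0.0000 vs cont=1.0796 → 1.0796 [wait]
k=0: node(0,0) S=86.6100 payoff=0.0000 vs cont=3.8817 → 3.8817 [wait]

price = 3.8817
tree:
3.8817
7.2000 1.0796
13.0208 2.3193 0.0000
22.7162 4.9823 0.0000 0.0000
31.8416 10.7031 0.0000 0.0000 0.0000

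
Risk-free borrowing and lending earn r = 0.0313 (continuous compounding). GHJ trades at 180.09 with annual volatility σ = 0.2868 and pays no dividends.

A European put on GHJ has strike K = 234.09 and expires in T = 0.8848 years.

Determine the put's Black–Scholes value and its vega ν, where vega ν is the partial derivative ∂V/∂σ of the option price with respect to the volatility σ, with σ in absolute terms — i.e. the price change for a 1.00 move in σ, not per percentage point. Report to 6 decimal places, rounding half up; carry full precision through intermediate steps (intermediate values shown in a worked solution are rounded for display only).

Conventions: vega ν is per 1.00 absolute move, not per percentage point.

price = 53.374651
ν = 51.600613

σ√T = 0.2868·√0.8848 = 0.269775
d₁ = (ln(S/K) + (r+σ²/2)T) / (σ√T) = (ln(180.09/234.09) + (0.0313+0.2868²/2)·0.8848) / 0.269775 = (-0.262249 + 0.064084) / 0.269775 = -0.734558
d₂ = d₁ − σ√T = -0.734558 − 0.269775 = -1.004333
e^{−rT} = 0.972686
N(−d₁) = 0.768696,  N(−d₂) = 0.842391
Put price V = K·e^{−rT}·N(−d₂) − S·N(−d₁) = 191.809054 − 138.434403 = 53.374651
φ(d₁) = (1/√(2π))·e^{−d₁²/2} = 0.304609
ν = S·φ(d₁)·√T = 51.600613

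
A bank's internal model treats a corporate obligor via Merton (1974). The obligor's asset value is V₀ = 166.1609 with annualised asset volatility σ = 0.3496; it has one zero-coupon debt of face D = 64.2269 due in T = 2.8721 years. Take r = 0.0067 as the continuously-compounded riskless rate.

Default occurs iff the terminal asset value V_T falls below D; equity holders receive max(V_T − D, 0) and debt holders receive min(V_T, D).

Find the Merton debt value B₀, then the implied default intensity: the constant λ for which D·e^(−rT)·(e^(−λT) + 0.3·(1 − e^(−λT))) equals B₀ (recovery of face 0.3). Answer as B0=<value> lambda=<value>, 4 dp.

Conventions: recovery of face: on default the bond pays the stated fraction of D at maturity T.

B0=61.7531 lambda=0.0100

With assets at 166.1609 and a single debt payment of 64.2269 at 2.8721 years:
d₁ = [ln(V₀/D) + (r + σ²/2)T] / (σ√T)
   = [ln(166.1609/64.2269) + (0.0067 + 0.5·0.3496²)·2.8721] / (0.3496·√2.8721)
   = [0.950534 + 0.194757] / 0.592477 = 1.933058
d₂ = d₁ − σ√T = 1.933058 − 0.592477 = 1.340582
N(d₁) = 0.973385,  N(d₂) = 0.909972,  e^(−rT) = 0.980941
E₀ = V₀·N(d₁) − D·e^(−rT)·N(d₂)
   = 166.1609·0.973385 − 64.2269·0.980941·0.909972 = 104.407841
B₀ = V₀ − E₀ = 166.1609 − 104.407841 = 61.753059
e^(−λT) = (B₀·e^(rT)/D − 0.3)/(1 − 0.3) = (61.7531·1.019429/64.2269 − 0.3)/0.7 = 0.97166355
λ = −ln(0.97166355)/2.8721 = 0.010009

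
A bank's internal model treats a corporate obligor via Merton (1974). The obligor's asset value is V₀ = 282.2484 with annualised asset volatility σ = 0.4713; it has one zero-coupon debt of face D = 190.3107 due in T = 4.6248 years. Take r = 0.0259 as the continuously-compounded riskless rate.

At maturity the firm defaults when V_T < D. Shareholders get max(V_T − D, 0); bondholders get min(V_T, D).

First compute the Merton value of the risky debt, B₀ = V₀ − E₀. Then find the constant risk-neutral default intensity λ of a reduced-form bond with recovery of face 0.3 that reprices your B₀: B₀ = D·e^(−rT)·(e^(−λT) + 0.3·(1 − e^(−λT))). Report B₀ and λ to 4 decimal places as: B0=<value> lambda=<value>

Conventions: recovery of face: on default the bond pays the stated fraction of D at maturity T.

Apply the equity-as-call identities (strike 190.3107, horizon 4.6248 years):
d₁ = [ln(V₀/D) + (r + σ²/2)T] / (σ√T)
   = [ln(282.2484/190.3107) + (0.0259 + 0.5·0.4713²)·4.6248] / (0.4713·√4.6248)
   = [0.394130 + 0.633421] / 1.013547 = 1.013816
d₂ = d₁ − σ√T = 1.013816 − 1.013547 = 0.000269
N(d₁) = 0.844665,  N(d₂) = 0.500107,  e^(−rT) = 0.887114
E₀ = V₀·N(d₁) − D·e^(−rT)·N(d₂)
   = 282.2484·0.844665 − 190.3107·0.887114·0.500107 = 153.973554
B₀ = V₀ − E₀ = 282.2484 − 153.973554 = 128.274846
e^(−λT) = (B₀·e^(rT)/D − 0.3)/(1 − 0.3) = (128.2748·1.127251/190.3107 − 0.3)/0.7 = 0.65685627
λ = −ln(0.65685627)/4.6248 = 0.090877

B0=128.2748 lambda=0.0909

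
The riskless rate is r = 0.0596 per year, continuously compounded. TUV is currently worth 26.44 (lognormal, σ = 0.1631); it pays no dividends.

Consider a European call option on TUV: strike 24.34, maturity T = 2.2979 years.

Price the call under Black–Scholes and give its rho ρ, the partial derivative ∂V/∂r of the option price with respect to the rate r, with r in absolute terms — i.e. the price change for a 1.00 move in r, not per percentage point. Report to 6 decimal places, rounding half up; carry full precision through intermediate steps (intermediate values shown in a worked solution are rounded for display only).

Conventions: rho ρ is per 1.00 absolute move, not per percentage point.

price = 5.813041
ρ = 37.938727

σ√T = 0.1631·√2.2979 = 0.247240
d₁ = (ln(S/K) + (r+σ²/2)T) / (σ√T) = (ln(26.44/24.34) + (0.0596+0.1631²/2)·2.2979) / 0.247240 = (0.082757 + 0.167519) / 0.247240 = 1.012276
d₂ = d₁ − σ√T = 1.012276 − 0.247240 = 0.765036
e^{−rT} = 0.872010
N(d₁) = 0.844297,  N(d₂) = 0.777875
Call price V = S·N(d₁) − K·e^{−rT}·N(d₂) = 22.323214 − 16.510173 = 5.813041
ρ = K·T·e^{−rT}·N(d₂) = 37.938727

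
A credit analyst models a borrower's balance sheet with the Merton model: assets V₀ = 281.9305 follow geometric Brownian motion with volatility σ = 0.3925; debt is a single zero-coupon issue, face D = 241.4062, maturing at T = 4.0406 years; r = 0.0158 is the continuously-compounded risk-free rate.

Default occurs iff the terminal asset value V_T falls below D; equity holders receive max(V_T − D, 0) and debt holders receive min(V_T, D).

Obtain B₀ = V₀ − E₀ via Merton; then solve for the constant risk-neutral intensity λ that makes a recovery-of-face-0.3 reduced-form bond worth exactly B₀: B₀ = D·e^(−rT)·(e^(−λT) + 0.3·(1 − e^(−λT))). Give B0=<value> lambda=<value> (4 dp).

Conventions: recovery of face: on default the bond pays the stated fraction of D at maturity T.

B0=173.3993 lambda=0.1009

Apply the equity-as-call identities (strike 241.4062, horizon 4.0406 years):
d₁ = [ln(V₀/D) + (r + σ²/2)T] / (σ√T)
   = [ln(281.9305/241.4062) + (0.0158 + 0.5·0.3925²)·4.0406] / (0.3925·√4.0406)
   = [0.155180 + 0.375081] / 0.788974 = 0.672089
d₂ = d₁ − σ√T = 0.672089 − 0.788974 = -0.116884
N(d₁) = 0.749237,  N(d₂) = 0.453476,  e^(−rT) = 0.938154
E₀ = V₀·N(d₁) − D·e^(−rT)·N(d₂)
   = 281.9305·0.749237 − 241.4062·0.938154·0.453476 = 108.531206
B₀ = V₀ − E₀ = 281.9305 − 108.531206 = 173.399294
e^(−λT) = (B₀·e^(rT)/D − 0.3)/(1 − 0.3) = (173.3993·1.065923/241.4062 − 0.3)/0.7 = 0.66520078
λ = −ln(0.66520078)/4.0406 = 0.100893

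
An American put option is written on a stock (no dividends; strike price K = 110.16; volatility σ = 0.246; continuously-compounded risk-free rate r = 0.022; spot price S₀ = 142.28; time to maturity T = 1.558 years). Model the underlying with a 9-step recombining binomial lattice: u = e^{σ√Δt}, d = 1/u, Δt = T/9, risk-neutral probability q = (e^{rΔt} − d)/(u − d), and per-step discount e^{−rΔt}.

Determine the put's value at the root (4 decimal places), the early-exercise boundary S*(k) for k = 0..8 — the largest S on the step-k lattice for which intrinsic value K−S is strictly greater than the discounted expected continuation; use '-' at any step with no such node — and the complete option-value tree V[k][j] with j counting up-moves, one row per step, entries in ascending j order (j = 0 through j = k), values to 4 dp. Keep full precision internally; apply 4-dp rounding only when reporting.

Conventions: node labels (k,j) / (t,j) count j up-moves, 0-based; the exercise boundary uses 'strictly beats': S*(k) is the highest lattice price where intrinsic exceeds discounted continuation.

price = 3.6899
boundary = - - - - - - 76.9906 85.2881 94.4800
tree:
3.6899
5.7098 1.6415
8.6450 2.7359 0.5290
12.7560 4.4849 0.9587 0.0912
18.2508 7.2049 1.7227 0.1806 0.0000
25.1606 11.2872 3.0632 0.3576 0.0000 0.0000
33.1694 17.1204 5.3767 0.7082 0.0000 0.0000 0.0000
40.6597 24.8719 9.2826 1.4022 0.0000 0.0000 0.0000 0.0000
47.4213 33.1694 15.6800 2.7765 0.0000 0.0000 0.0000 0.0000 0.0000
53.5250 40.6597 24.8719 5.4976 0.0000 0.0000 0.0000 0.0000 0.0000 0.0000

params: Δt=0.17311 u=1.10777 d=0.90271 q=0.49304 e^(-rΔt)=0.99620
t_9 payoffs: 53.5250 40.6597 24.8719 5.4976 0.0000 0.0000 0.0000 0.0000 0.0000 0.0000
t_8: node(8,0) S=62.7387 payoff=47.4213 vs cont=47.0026 → 47.4213 [stop]  node(8,1) S=76.9906 payoff=33.1694 vs cont=32.7507 → 33.1694 [stop]  node(8,2) S=94.4800 payoff=15.6800 vs cont=15.2613 → 15.6800 [stop]  node(8,3) S=115.9423 payoff=0.0000 vs cont=2.7765 → 2.7765 [wait]  node(8,4) S=142.2800 payoff=0.0000 vs cont=0.0000 → 0.0000 [wait]  node(8,5) S=174.6007 payoff=0.0000 vs cont=0.0000 → 0.0000 [wait]  node(8,6) S=214.2634 payoff=0.0000 vs cont=0.0000 → 0.0000 [wait]  node(8,7) S=262.9360 payoff=0.0000 vs cont=0.0000 → 0.0000 [wait]  node(8,8) S=322.6652 payoff=0.0000 vs cont=0.0000 → 0.0000 [wait]  ⇒ S*(8)=94.4800
t_7: node(7,0) S=69.5003 payoff=40.6597 vs cont=40.2410 → 40.6597 [stop]  node(7,1) S=85.2881 payoff=24.8719 vs cont=24.4531 → 24.8719 [stop]  node(7,2) S=104.6624 payoff=5.4976 vs cont=9.2826 → 9.2826 [wait]  node(7,3) S=128.4378 payoff=0.0000 vs cont=1.4022 → 1.4022 [wait]  node(7,4) S=157.6140 payoff=0.0000 vs cont=0.0000 → 0.0000 [wait]  node(7,5) S=193.4180 payoff=0.0000 vs cont=0.0000 → 0.0000 [wait]  node(7,6) S=237.3554 payoff=0.0000 vs cont=0.0000 → 0.0000 [wait]  node(7,7) S=291.2736 payoff=0.0000 vs cont=0.0000 → 0.0000 [wait]  ⇒ S*(7)=85.2881
t_6: node(6,0) S=76.9906 payoff=33.1694 vs cont=32.7507 → 33.1694 [stop]  node(6,1) S=94.4800 payoff=15.6800 vs cont=17.1204 → 17.1204 [wait]  node(6,2) S=115.9423 payoff=0.0000 vs cont=5.3767 → 5.3767 [wait]  node(6,3) S=142.2800 payoff=0.0000 vs cont=0.7082 → 0.7082 [wait]  node(6,4) S=174.6007 payoff=0.0000 vs cont=0.0000 → 0.0000 [wait]  node(6,5) S=214.2634 payoff=0.0000 vs cont=0.0000 → 0.0000 [wait]  node(6,6) S=262.9360 payoff=0.0000 vs cont=0.0000 → 0.0000 [wait]  ⇒ S*(6)=76.9906
t_5: node(5,0) S=85.2881 payoff=24.8719 vs cont=25.1606 → 25.1606 [wait]  node(5,1) S=104.6624 payoff=5.4976 vs cont=11.2872 → 11.2872 [wait]  node(5,2) S=128.4378 payoff=0.0000 vs cont=3.0632 → 3.0632 [wait]  node(5,3) S=157.6140 payoff=0.0000 vs cont=0.3576 → 0.3576 [wait]  node(5,4) S=193.4180 payoff=0.0000 vs cont=0.0000 → 0.0000 [wait]  node(5,5) S=237.3554 payoff=0.0000 vs cont=0.0000 → 0.0000 [wait]  ⇒ S*(5)=-
t_4: node(4,0) S=94.4800 payoff=15.6800 vs cont=18.2508 → 18.2508 [wait]  node(4,1) S=115.9423 payoff=0.0000 vs cont=7.2049 → 7.2049 [wait]  node(4,2) S=142.2800 payoff=0.0000 vs cont=1.7227 → 1.7227 [wait]  node(4,3) S=174.6007 payoff=0.0000 vs cont=0.1806 → 0.1806 [wait]  node(4,4) S=214.2634 payoff=0.0000 vs cont=0.0000 → 0.0000 [wait]  ⇒ S*(4)=-
t_3: node(3,0) S=104.6624 payoff=5.4976 vs cont=12.7560 → 12.7560 [wait]  node(3,1) S=128.4378 payoff=0.0000 vs cont=4.4849 → 4.4849 [wait]  node(3,2) S=157.6140 payoff=0.0000 vs cont=0.9587 → 0.9587 [wait]  node(3,3) S=193.4180 payoff=0.0000 vs cont=0.0912 → 0.0912 [wait]  ⇒ S*(3)=-
t_2: node(2,0) S=115.9423 payoff=0.0000 vs cont=8.6450 → 8.6450 [wait]  node(2,1) S=142.2800 payoff=0.0000 vs cont=2.7359 → 2.7359 [wait]  node(2,2) S=174.6007 payoff=0.0000 vs cont=0.5290 → 0.5290 [wait]  ⇒ S*(2)=-
t_1: node(1,0) S=128.4378 payoff=0.0000 vs cont=5.7098 → 5.7098 [wait]  node(1,1) S=157.6140 payoff=0.0000 vs cont=1.6415 → 1.6415 [wait]  ⇒ S*(1)=-
t_0: node(0,0) S=142.2800 payoff=0.0000 vs cont=3.6899 → 3.6899 [wait]  ⇒ S*(0)=-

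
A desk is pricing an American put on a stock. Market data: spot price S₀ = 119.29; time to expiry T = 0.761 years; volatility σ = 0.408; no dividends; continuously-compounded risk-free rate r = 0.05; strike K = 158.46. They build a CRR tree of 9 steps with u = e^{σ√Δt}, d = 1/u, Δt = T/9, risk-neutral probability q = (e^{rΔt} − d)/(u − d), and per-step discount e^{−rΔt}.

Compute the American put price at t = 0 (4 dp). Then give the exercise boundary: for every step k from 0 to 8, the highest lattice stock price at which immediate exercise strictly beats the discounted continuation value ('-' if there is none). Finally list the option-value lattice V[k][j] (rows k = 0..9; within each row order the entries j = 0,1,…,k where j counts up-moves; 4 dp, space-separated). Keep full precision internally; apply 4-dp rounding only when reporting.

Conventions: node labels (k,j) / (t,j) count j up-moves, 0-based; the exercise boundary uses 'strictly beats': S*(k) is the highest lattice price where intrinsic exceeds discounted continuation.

price = 42.1998
boundary = - - 94.0924 105.9447 94.0924 105.9447 94.0924 105.9447 119.2900
tree:
42.1998
52.8659 31.3839
64.3676 41.2664 21.2955
74.8939 52.5153 29.8314 12.5314
84.2427 64.3676 40.3658 19.0461 5.8102
92.5456 74.8939 52.5153 27.9787 9.8465 1.6289
99.9196 84.2427 64.3676 39.3771 16.2715 3.1961 0.0000
106.4687 92.5456 74.8939 52.5153 25.9448 6.2712 0.0000 0.0000
112.2851 99.9196 84.2427 64.3676 39.1700 12.3049 0.0000 0.0000 0.0000
117.4508 106.4687 92.5456 74.8939 52.5153 24.1437 0.0000 0.0000 0.0000 0.0000

Δt=0.08456  u=1.12596  d=0.88813  q=0.48819  discount=0.99578
step 9 (expiry): payoffs max(K−S,0) = 117.4508 106.4687 92.5456 74.8939 52.5153 24.1437 0.0000 0.0000 0.0000 0.0000
step 8: (k=8,j=0): S=46.1749, K−S=112.2851, hold=111.6165 ⇒ V=112.2851 exercise | (k=8,j=1): S=58.5404, K−S=99.9196, hold=99.2511 ⇒ V=99.9196 exercise | (k=8,j=2): S=74.2173, K−S=84.2427, hold=83.5742 ⇒ V=84.2427 exercise | (k=8,j=3): S=94.0924, K−S=64.3676, hold=63.6991 ⇒ V=64.3676 exercise | (k=8,j=4): S=119.2900, K−S=39.1700, hold=38.5015 ⇒ V=39.1700 exercise | (k=8,j=5): S=151.2354, K−S=7.2246, hold=12.3049 ⇒ V=12.3049 continue | (k=8,j=6): S=191.7357, K−S=0.0000, hold=0.0000 ⇒ V=0.0000 continue | (k=8,j=7): S=243.0817, K−S=0.0000, hold=0.0000 ⇒ V=0.0000 continue | (k=8,j=8): S=308.1781, K−S=0.0000, hold=0.0000 ⇒ V=0.0000 continue  boundary S*=119.2900
step 7: (k=7,j=0): S=51.9913, K−S=106.4687, hold=105.8001 ⇒ V=106.4687 exercise | (k=7,j=1): S=65.9144, K−S=92.5456, hold=91.8771 ⇒ V=92.5456 exercise | (k=7,j=2): S=83.5661, K−S=74.8939, hold=74.2254 ⇒ V=74.8939 exercise | (k=7,j=3): S=105.9447, K−S=52.5153, hold=51.8468 ⇒ V=52.5153 exercise | (k=7,j=4): S=134.3163, K−S=24.1437, hold=25.9448 ⇒ V=25.9448 continue | (k=7,j=5): S=170.2857, K−S=0.0000, hold=6.2712 ⇒ V=6.2712 continue | (k=7,j=6): S=215.8875, K−S=0.0000, hold=0.0000 ⇒ V=0.0000 continue | (k=7,j=7): S=273.7014, K−S=0.0000, hold=0.0000 ⇒ V=0.0000 continue  boundary S*=105.9447
step 6: (k=6,j=0): S=58.5404, K−S=99.9196, hold=99.2511 ⇒ V=99.9196 exercise | (k=6,j=1): S=74.2173, K−S=84.2427, hold=83.5742 ⇒ V=84.2427 exercise | (k=6,j=2): S=94.0924, K−S=64.3676, hold=63.6991 ⇒ V=64.3676 exercise | (k=6,j=3): S=119.2900, K−S=39.1700, hold=39.3771 ⇒ V=39.3771 continue | (k=6,j=4): S=151.2354, K−S=7.2246, hold=16.2715 ⇒ V=16.2715 continue | (k=6,j=5): S=191.7357, K−S=0.0000, hold=3.1961 ⇒ V=3.1961 continue | (k=6,j=6): S=243.0817, K−S=0.0000, hold=0.0000 ⇒ V=0.0000 continue  boundary S*=94.0924
step 5: (k=5,j=0): S=65.9144, K−S=92.5456, hold=91.8771 ⇒ V=92.5456 exercise | (k=5,j=1): S=83.5661, K−S=74.8939, hold=74.2254 ⇒ V=74.8939 exercise | (k=5,j=2): S=105.9447, K−S=52.5153, hold=51.9474 ⇒ V=52.5153 exercise | (k=5,j=3): S=134.3163, K−S=24.1437, hold=27.9787 ⇒ V=27.9787 continue | (k=5,j=4): S=170.2857, K−S=0.0000, hold=9.8465 ⇒ V=9.8465 continue | (k=5,j=5): S=215.8875, K−S=0.0000, hold=1.6289 ⇒ V=1.6289 continue  boundary S*=105.9447
step 4: (k=4,j=0): S=74.2173, K−S=84.2427, hold=83.5742 ⇒ V=84.2427 exercise | (k=4,j=1): S=94.0924, K−S=64.3676, hold=63.6991 ⇒ V=64.3676 exercise | (k=4,j=2): S=119.2900, K−S=39.1700, hold=40.3658 ⇒ V=40.3658 continue | (k=4,j=3): S=151.2354, K−S=7.2246, hold=19.0461 ⇒ V=19.0461 continue | (k=4,j=4): S=191.7357, K−S=0.0000, hold=5.8102 ⇒ V=5.8102 continue  boundary S*=94.0924
step 3: (k=3,j=0): S=83.5661, K−S=74.8939, hold=74.2254 ⇒ V=74.8939 exercise | (k=3,j=1): S=105.9447, K−S=52.5153, hold=52.4281 ⇒ V=52.5153 exercise | (k=3,j=2): S=134.3163, K−S=24.1437, hold=29.8314 ⇒ V=29.8314 continue | (k=3,j=3): S=170.2857, K−S=0.0000, hold=12.5314 ⇒ V=12.5314 continue  boundary S*=105.9447
step 2: (k=2,j=0): S=94.0924, K−S=64.3676, hold=63.6991 ⇒ V=64.3676 exercise | (k=2,j=1): S=119.2900, K−S=39.1700, hold=41.2664 ⇒ V=41.2664 continue | (k=2,j=2): S=151.2354, K−S=7.2246, hold=21.2955 ⇒ V=21.2955 continue  boundary S*=94.0924
step 1: (k=1,j=0): S=105.9447, K−S=52.5153, hold=52.8659 ⇒ V=52.8659 continue | (k=1,j=1): S=134.3163, K−S=24.1437, hold=31.3839 ⇒ V=31.3839 continue  boundary S*=-
step 0: (k=0,j=0): S=119.2900, K−S=39.1700, hold=42.1998 ⇒ V=42.1998 continue  boundary S*=-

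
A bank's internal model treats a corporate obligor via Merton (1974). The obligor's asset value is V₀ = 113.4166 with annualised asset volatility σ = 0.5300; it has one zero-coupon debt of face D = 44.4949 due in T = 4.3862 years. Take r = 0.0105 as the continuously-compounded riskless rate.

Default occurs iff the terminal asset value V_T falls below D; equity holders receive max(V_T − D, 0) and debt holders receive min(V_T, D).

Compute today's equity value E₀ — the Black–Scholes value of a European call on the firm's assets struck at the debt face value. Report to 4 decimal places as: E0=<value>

E0=78.1774

Equity is a call on the firm's assets struck at D = 44.4949:
d₁ = [ln(V₀/D) + (r + σ²/2)T] / (σ√T)
   = [ln(113.4166/44.4949) + (0.0105 + 0.5·0.5300²)·4.3862] / (0.5300·√4.3862)
   = [0.935693 + 0.662097] / 1.109993 = 1.439460
d₂ = d₁ − σ√T = 1.439460 − 1.109993 = 0.329468
N(d₁) = 0.924990,  N(d₂) = 0.629099,  e^(−rT) = 0.954989
E₀ = V₀·N(d₁) − D·e^(−rT)·N(d₂)
   = 113.4166·0.924990 − 44.4949·0.954989·0.629099 = 78.177444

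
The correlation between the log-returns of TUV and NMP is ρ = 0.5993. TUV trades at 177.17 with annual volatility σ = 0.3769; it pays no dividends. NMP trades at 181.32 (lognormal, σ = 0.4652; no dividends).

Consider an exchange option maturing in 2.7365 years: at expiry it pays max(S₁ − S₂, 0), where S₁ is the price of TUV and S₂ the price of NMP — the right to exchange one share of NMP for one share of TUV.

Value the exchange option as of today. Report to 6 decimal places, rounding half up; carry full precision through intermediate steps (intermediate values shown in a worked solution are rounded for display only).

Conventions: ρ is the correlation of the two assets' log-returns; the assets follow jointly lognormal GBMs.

exchange price = 42.750159

σ_eff = √(σ₁² + σ₂² − 2ρσ₁σ₂) = √(0.3769² + 0.4652² − 2·0.5993·0.3769·0.4652) = 0.385110
d₁ = (ln(S₁/S₂) + (q₂ − q₁ + σ_eff²/2)T) / (σ_eff√T) = (ln(177.17/181.32) + (0.0 − 0.0 + 0.074155)·2.7365) / 0.637063 = 0.282187
d₂ = d₁ − σ_eff√T = 0.282187 − 0.637063 = -0.354876
N(d₁) = 0.611100,  N(d₂) = 0.361341
V = S₁·e^{−q₁T}·N(d₁) − S₂·e^{−q₂T}·N(d₂) = 108.268567 − 65.518408 = 42.750159
Key observation: r never enters — measured in units of NMP, the claim is a call on S₁/S₂ struck at 1, so only the dividend yields and σ_eff matter.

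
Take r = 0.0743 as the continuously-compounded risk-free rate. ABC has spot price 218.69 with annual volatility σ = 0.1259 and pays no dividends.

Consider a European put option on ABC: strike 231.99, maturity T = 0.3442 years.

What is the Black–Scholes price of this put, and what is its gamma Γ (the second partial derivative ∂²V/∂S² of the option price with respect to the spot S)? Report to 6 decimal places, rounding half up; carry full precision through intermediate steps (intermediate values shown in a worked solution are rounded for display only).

price = 10.934373
Γ = 0.022649

σ√T = 0.1259·√0.3442 = 0.073864
d₁ = (ln(S/K) + (r+σ²/2)T) / (σ√T) = (ln(218.69/231.99) + (0.0743+0.1259²/2)·0.3442) / 0.073864 = (-0.059039 + 0.028302) / 0.073864 = -0.416132
d₂ = d₁ − σ√T = -0.416132 − 0.073864 = -0.489996
e^{−rT} = 0.974750
N(−d₁) = 0.661343,  N(−d₂) = 0.687932
Put price V = K·e^{−rT}·N(−d₂) − S·N(−d₁) = 155.563564 − 144.629191 = 10.934373
φ(d₁) = (1/√(2π))·e^{−d₁²/2} = 0.365854
Γ = φ(d₁) / (S·σ·√T) = 0.022649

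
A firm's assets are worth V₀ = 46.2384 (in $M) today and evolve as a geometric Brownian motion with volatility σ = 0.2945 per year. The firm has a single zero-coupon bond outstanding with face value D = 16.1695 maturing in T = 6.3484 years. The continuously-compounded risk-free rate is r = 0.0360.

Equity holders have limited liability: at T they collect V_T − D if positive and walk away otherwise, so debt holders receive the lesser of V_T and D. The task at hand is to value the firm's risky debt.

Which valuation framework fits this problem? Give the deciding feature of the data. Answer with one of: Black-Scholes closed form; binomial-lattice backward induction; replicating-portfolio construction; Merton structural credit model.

framework: Merton structural credit model

Key observation: a levered firm with one bullet debt due at 6.3484 years is the canonical structural-credit setup: equity is a call on the firm's assets struck at the face value.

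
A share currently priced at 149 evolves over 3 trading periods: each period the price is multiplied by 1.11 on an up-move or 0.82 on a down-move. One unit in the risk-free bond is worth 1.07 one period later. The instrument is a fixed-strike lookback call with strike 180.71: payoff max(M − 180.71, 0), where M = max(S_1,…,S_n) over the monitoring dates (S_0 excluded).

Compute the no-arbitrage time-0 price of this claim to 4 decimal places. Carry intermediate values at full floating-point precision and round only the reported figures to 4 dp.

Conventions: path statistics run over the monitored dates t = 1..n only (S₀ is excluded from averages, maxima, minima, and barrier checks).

Under the martingale measure an up-move has probability p* = 0.8621; value the claim as the probability-weighted average of per-path payoffs, discounted 3 periods at R = 1.07.
Enumerate all 2^3 = 8 price paths (U = up ×1.11, D = down ×0.82); each path with k up-moves has probability p*^k·(1−p*)^(3−k).
DDD: M=122.1800, payoff=0.0000, prob=0.002624
UDD: M=165.3900, payoff=0.0000, prob=0.016401
DUD: M=135.6198, payoff=0.0000, prob=0.016401
UUD: M=183.5829, payoff=2.8729, prob=0.102505
DDU: M=122.1800, payoff=0.0000, prob=0.016401
UDU: M=165.3900, payoff=0.0000, prob=0.102505
DUU: M=150.5380, payoff=0.0000, prob=0.102505
UUU: M=203.7770, payoff=23.0670, prob=0.640658
Price = Σ prob·payoff / R^3 = 15.072550 / 1.225043 = 12.3037

price = 12.3037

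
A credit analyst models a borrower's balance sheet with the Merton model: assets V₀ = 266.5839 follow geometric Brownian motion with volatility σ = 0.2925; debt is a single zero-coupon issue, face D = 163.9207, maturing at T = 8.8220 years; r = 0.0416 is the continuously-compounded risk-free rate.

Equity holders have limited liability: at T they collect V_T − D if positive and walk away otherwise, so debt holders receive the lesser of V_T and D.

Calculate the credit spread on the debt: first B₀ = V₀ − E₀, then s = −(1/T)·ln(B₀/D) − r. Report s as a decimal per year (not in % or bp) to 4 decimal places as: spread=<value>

spread=0.0130

Equity is a call on the firm's assets struck at D = 163.9207:
d₁ = [ln(V₀/D) + (r + σ²/2)T] / (σ√T)
   = [ln(266.5839/163.9207) + (0.0416 + 0.5·0.2925²)·8.8220] / (0.2925·√8.8220)
   = [0.486306 + 0.744384] / 0.868779 = 1.416574
d₂ = d₁ − σ√T = 1.416574 − 0.868779 = 0.547795
N(d₁) = 0.921696,  N(d₂) = 0.708084,  e^(−rT) = 0.692813
E₀ = V₀·N(d₁) − D·e^(−rT)·N(d₂)
   = 266.5839·0.921696 − 163.9207·0.692813·0.708084 = 165.294882
B₀ = V₀ − E₀ = 266.5839 − 165.294882 = 101.289018
spread = −(1/T)·ln(B₀/D) − r = −(1/8.8220)·ln(101.289018/163.9207) − 0.0416 = 0.01296867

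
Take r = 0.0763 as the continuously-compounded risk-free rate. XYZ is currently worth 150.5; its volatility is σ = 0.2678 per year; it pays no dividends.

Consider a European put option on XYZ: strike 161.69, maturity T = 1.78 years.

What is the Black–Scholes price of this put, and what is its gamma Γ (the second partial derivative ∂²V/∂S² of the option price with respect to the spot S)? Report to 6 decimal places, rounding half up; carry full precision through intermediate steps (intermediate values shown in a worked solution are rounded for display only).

σ√T = 0.2678·√1.78 = 0.357290
d₁ = (ln(S/K) + (r+σ²/2)T) / (σ√T) = (ln(150.5/161.69) + (0.0763+0.2678²/2)·1.78) / 0.357290 = (-0.071718 + 0.199642) / 0.357290 = 0.358040
d₂ = d₁ − σ√T = 0.358040 − 0.357290 = 0.000751
e^{−rT} = 0.873005
N(−d₁) = 0.360157,  N(−d₂) = 0.499701
Put price V = K·e^{−rT}·N(−d₂) − S·N(−d₁) = 70.535821 − 54.203562 = 16.332259
φ(d₁) = (1/√(2π))·e^{−d₁²/2} = 0.374174
Γ = φ(d₁) / (S·σ·√T) = 0.006959

price = 16.332259
Γ = 0.006959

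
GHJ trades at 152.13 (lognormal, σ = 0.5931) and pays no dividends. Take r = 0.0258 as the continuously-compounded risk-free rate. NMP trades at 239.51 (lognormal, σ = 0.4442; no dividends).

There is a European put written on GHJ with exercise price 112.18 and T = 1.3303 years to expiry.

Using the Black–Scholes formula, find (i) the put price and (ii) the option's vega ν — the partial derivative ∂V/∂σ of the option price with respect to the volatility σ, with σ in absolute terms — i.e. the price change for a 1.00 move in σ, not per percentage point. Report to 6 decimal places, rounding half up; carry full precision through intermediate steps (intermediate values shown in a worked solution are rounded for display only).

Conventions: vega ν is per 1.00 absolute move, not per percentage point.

price = 16.986978
ν = 49.292529

σ√T = 0.5931·√1.3303 = 0.684073
d₁ = (ln(S/K) + (r+σ²/2)T) / (σ√T) = (ln(152.13/112.18) + (0.0258+0.5931²/2)·1.3303) / 0.684073 = (0.304631 + 0.268300) / 0.684073 = 0.837528
d₂ = d₁ − σ√T = 0.837528 − 0.684073 = 0.153455
e^{−rT} = 0.966261
N(−d₁) = 0.201148,  N(−d₂) = 0.439020
Put price V = K·e^{−rT}·N(−d₂) − S·N(−d₁) = 47.587610 − 30.600633 = 16.986978
φ(d₁) = (1/√(2π))·e^{−d₁²/2} = 0.280926
ν = S·φ(d₁)·√T = 49.292529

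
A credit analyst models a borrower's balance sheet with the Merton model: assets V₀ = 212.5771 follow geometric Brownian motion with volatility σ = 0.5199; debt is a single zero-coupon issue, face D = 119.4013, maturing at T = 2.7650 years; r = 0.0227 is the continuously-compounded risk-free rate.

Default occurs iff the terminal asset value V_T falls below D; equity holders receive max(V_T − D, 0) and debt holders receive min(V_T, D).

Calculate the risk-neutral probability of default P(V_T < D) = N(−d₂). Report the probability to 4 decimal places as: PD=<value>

PD=0.3792

With assets at 212.5771 and a single debt payment of 119.4013 at 2.7650 years:
d₁ = [ln(V₀/D) + (r + σ²/2)T] / (σ√T)
   = [ln(212.5771/119.4013) + (0.0227 + 0.5·0.5199²)·2.7650] / (0.5199·√2.7650)
   = [0.576815 + 0.436450] / 0.864505 = 1.172075
d₂ = d₁ − σ√T = 1.172075 − 0.864505 = 0.307570
risk-neutral PD = N(−d₂) = N(-0.307570) = 0.379205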